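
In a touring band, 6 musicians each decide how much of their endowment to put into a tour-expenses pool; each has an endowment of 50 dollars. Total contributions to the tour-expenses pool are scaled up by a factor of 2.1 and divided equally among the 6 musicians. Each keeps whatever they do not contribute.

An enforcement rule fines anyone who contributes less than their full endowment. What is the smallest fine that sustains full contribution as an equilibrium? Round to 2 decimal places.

32.50 dollars

Given the others contribute fully, the best deviation is to contribute 0 (any partial contribution still incurs the fine and gives up units whose private return 0.3500 is below 1).
Deviating from 50 to 0 saves 50 dollars but forfeits the deviator's share of the drop in the tour-expenses pool: 2.1/6 × 50 = 17.50.
So the deviation gain is 50 − 17.50 = 32.50, and the fine must be at least 32.50 dollars to wipe it out.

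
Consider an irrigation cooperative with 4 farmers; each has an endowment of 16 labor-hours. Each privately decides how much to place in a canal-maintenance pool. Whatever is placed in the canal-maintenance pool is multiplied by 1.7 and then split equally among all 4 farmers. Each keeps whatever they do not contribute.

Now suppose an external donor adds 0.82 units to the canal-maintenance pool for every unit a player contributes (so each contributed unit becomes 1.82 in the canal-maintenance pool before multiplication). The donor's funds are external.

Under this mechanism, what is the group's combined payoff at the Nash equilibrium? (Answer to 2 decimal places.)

64.00 labor-hours

With the mechanism, a contributed unit returns 1.7 × 1.82 / 4 = 0.7735 per unit of net cost — still below 1 — so contributing 0 remains dominant for every player.
Everyone keeps their endowment and the group total is 4 × 16 = 64.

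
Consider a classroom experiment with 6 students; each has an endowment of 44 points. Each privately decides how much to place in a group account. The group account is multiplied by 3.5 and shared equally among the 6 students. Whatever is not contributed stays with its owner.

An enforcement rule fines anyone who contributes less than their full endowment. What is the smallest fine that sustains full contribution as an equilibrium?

18.33 points

Given the others contribute fully, the best deviation is to contribute 0 (any partial contribution still incurs the fine and gives up units whose private return 0.5833 is below 1).
Deviating from 44 to 0 saves 44 points but forfeits the deviator's share of the drop in the group account: 3.5/6 × 44 = 25.67.
So the deviation gain is 44 − 25.67 = 18.33, and the fine must be at least 18.33 points to wipe it out.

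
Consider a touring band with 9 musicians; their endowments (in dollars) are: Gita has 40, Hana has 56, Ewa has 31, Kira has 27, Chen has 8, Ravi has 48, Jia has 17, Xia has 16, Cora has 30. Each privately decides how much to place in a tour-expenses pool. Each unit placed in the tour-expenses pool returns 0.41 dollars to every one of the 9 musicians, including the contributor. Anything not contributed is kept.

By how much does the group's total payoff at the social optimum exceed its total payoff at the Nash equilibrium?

734.37 dollars

The private return per contributed unit is 0.41 < 1 for everyone, so the Nash equilibrium is zero contribution and the group total is Σ E_j = 40 + 56 + 31 + 27 + 8 + 48 + 17 + 16 + 30 = 273.
Each contributed unit returns 3.690 to the group, so the social optimum is full contribution by everyone: group total = 3.690 × 273 = 1007.37.
Efficiency loss = (3.690 − 1) × 273 = 734.37.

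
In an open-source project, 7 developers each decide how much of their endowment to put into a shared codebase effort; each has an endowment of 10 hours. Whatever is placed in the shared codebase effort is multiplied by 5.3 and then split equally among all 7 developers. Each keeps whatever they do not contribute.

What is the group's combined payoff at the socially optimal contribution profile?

371.00 hours

Each contributed unit returns 5.300 to the group as a whole (0.7571 to each of 7 players), which exceeds 1, so the social optimum is full contribution: group total = 5.300 × 70 = 371.00.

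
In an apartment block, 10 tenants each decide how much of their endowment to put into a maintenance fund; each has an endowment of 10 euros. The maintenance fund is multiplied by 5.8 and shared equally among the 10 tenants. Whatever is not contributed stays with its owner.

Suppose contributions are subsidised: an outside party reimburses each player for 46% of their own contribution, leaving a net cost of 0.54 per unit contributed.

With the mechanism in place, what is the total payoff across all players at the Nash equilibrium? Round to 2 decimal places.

Under the mechanism each unit contributed yields (5.8/10) / 0.54 = 1.0741 back to its contributor per unit of net cost, which exceeds 1, making full contribution the dominant choice for everyone.
At the Nash equilibrium everyone contributes 10. Group total payoff = 10 × (10 × 0.46 + 5.8 × 10) = 626.00.

626.00 euros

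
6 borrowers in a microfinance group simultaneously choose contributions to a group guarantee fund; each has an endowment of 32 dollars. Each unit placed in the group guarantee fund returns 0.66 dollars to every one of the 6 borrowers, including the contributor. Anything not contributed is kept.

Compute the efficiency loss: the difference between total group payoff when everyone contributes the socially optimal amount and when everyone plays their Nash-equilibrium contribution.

The private return per contributed unit is 0.66 < 1, so contributing 0 is dominant for every player. At the Nash equilibrium everyone keeps their 32, and the group total is 6 × 32 = 192.
Each contributed unit returns 3.960 to the group as a whole (0.66 to each of 6 players), which exceeds 1, so the social optimum is full contribution: group total = 3.960 × 192 = 760.32.
Efficiency loss = 760.32 − 192 = 568.32.

568.32 dollars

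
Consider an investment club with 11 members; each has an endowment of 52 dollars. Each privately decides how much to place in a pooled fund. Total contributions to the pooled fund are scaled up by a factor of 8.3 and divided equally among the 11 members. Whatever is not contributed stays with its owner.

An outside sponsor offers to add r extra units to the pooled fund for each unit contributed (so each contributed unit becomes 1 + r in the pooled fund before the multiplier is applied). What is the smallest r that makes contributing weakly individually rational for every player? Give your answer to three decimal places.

With matching at rate r, one contributed unit becomes (1 + r) in the pooled fund and returns 8.3 × (1 + r) / 11 to the contributor.
Setting this equal to 1: 1 + r = 11/8.3 = 1.3253.
So the minimum matching rate is r = 1.3253 − 1 = 0.325.

0.325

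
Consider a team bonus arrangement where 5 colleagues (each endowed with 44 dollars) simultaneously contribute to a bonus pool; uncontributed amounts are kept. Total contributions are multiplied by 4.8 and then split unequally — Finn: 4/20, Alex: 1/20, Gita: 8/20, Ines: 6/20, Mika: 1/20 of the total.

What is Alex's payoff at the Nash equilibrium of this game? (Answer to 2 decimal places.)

65.12 dollars

Player j's private return per contributed unit is 4.8 × (j's share). Contributing is weakly dominant for j when that share is at least 1/4.8 = 0.2083, and contributing 0 is dominant otherwise.
Gita and Ines are above the threshold, contributing 44 each; the remaining 3 contribute 0. Total contributed: 88.
Alex keeps 44 and receives 4.8 × 88 × 1/20 = 21.12 from the bonus pool, for a payoff of 65.12.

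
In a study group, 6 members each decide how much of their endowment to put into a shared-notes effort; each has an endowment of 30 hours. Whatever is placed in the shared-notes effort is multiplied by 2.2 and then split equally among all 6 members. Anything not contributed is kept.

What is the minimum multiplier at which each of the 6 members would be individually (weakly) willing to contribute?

A contributed unit returns (multiplier)/6 to its contributor.
This reaches 1 exactly when the multiplier is 6.

6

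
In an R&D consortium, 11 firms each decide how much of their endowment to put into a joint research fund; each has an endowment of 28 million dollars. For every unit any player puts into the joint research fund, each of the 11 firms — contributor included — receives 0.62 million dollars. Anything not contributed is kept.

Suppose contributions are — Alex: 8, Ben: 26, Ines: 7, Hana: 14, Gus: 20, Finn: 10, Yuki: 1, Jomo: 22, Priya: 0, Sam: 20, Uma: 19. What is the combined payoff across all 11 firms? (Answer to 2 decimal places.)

Total contributed: 8 + 26 + 7 + 14 + 20 + 10 + 1 + 22 + 0 + 20 + 19 = 147; total kept: 11 × 28 − 147 = 161.
The joint research fund pays out 0.62 × 11 × 147 = 1002.54 in aggregate.
Group total = 161 + 1002.54 = 1163.54.

1163.54 million dollars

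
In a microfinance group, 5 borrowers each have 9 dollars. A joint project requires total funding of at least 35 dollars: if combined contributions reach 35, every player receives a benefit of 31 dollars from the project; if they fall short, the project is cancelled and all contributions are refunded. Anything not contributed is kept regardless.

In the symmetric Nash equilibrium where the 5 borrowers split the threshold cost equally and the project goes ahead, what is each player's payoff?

33 dollars

Equal share of the threshold: 35/5 = 7.
At this profile no one gains by cutting their contribution: any cut drops the total below 35, the project is cancelled, contributions are refunded, and the deviator ends with 9, which is less than 9 − 7 + 31 = 33. Contributing more than 7 just wastes the excess. So contributing exactly 7 is a best response.
Each player's payoff: 9 − 7 + 31 = 33.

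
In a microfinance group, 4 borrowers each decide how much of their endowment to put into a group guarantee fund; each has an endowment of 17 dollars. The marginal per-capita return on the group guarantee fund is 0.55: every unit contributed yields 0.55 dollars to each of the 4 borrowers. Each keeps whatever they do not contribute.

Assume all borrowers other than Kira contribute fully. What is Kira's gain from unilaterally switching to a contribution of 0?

Switching from a contribution of 17 to 0 lets Kira keep an extra 17 dollars, but lowers the group guarantee fund by 17, which costs Kira their own share of that drop: 0.55 × 17 = 9.35.
Net gain = 17 − 9.35 = 7.65. The private return per contributed unit (0.55) is below 1, so free-riding is indeed the best response regardless of what the others do.

7.65 dollars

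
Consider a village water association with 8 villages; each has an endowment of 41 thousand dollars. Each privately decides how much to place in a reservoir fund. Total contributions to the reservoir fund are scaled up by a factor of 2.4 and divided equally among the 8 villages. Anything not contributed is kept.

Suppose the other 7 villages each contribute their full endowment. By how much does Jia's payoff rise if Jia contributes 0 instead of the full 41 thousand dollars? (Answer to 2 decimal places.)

Switching from a contribution of 41 to 0 lets Jia keep an extra 41 thousand dollars, but lowers the reservoir fund by 41, which costs Jia their own share of that drop: 2.4/8 × 41 = 12.30.
Net gain = 41 − 12.30 = 28.70. The private return per contributed unit (0.3000) is below 1, so free-riding is indeed the best response regardless of what the others do.

28.70 thousand dollars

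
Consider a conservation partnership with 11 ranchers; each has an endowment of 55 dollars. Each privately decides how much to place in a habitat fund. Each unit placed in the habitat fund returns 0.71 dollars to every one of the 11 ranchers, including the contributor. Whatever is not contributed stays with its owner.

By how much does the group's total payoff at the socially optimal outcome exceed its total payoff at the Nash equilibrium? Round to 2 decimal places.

4120.05 dollars

The private return per contributed unit is 0.71 < 1, so contributing 0 is dominant for every player. At the Nash equilibrium everyone keeps their 55, and the group total is 11 × 55 = 605.
Each contributed unit returns 7.810 to the group as a whole (0.71 to each of 11 players), which exceeds 1, so the social optimum is full contribution: group total = 7.810 × 605 = 4725.05.
Efficiency loss = 4725.05 − 605 = 4120.05.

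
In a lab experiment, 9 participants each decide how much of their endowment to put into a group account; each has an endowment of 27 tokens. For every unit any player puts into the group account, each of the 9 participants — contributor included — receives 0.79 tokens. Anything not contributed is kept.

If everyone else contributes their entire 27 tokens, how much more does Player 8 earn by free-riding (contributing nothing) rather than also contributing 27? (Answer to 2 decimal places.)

5.67 tokens

Switching from a contribution of 27 to 0 lets Player 8 keep an extra 27 tokens, but lowers the group account by 27, which costs Player 8 their own share of that drop: 0.79 × 27 = 21.33.
Net gain = 27 − 21.33 = 5.67. The private return per contributed unit (0.79) is below 1, so free-riding is indeed the best response regardless of what the others do.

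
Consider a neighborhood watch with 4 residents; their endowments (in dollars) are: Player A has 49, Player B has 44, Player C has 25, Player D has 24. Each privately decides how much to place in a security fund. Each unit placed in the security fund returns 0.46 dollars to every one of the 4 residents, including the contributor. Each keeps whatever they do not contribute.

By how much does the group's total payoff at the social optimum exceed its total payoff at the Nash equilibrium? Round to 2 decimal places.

119.28 dollars

The private return per contributed unit is 0.46 < 1 for everyone, so the Nash equilibrium is zero contribution and the group total is Σ E_j = 49 + 44 + 25 + 24 = 142.
Each contributed unit returns 1.840 to the group, so the social optimum is full contribution by everyone: group total = 1.840 × 142 = 261.28.
Efficiency loss = (1.840 − 1) × 142 = 119.28.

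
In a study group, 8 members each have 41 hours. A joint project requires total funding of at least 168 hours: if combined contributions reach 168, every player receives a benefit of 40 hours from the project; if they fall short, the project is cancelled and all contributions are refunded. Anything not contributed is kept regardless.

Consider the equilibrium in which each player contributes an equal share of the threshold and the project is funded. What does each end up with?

60 hours

Equal share of the threshold: 168/8 = 21.
At this profile no one gains by cutting their contribution: any cut drops the total below 168, the project is cancelled, contributions are refunded, and the deviator ends with 41, which is less than 41 − 21 + 40 = 60. Contributing more than 21 just wastes the excess. So contributing exactly 21 is a best response.
Each player's payoff: 41 − 21 + 40 = 60.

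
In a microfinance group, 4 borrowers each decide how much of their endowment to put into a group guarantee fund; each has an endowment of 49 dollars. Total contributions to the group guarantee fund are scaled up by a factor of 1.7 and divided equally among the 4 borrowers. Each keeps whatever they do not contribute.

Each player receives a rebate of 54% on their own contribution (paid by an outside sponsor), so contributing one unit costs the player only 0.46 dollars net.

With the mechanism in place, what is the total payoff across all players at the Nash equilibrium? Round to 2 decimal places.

The effective private return is (1.7/4) / 0.46 = 0.9239, which is still under 1, so the mechanism doesn't change anyone's dominant strategy: zero contribution.
Everyone keeps their endowment and the group total is 4 × 49 = 196.

196.00 dollars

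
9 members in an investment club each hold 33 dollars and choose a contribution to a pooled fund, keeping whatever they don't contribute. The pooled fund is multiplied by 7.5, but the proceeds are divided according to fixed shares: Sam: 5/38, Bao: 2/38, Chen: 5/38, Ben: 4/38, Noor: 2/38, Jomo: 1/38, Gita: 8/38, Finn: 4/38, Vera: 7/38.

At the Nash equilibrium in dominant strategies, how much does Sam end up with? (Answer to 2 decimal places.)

Each unit j contributes comes back to j as 7.5 × (j's share), so j prefers to contribute only if that share exceeds 1/7.5 = 0.1333; otherwise keeping the unit dominates.
Gita and Vera clear that bar, contributing 33 each; the remaining 7 contribute 0. Total contributed: 66.
Sam keeps 33 and receives 7.5 × 66 × 5/38 = 65.13 from the pooled fund, for a payoff of 98.13.

98.13 dollars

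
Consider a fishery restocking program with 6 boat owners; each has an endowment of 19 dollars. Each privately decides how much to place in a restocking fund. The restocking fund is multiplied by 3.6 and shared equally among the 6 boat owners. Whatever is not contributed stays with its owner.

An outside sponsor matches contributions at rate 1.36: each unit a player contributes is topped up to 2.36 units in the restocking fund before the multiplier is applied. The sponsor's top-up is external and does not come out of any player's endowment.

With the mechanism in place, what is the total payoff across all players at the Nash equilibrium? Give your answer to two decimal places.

Under the mechanism each unit contributed yields 3.6 × 2.36 / 6 = 1.4160 back to its contributor per unit of net cost, which exceeds 1, making full contribution the dominant choice for everyone.
At the Nash equilibrium everyone contributes 19. Group total payoff = 3.6 × 2.36 × 114 = 968.54.

968.54 dollars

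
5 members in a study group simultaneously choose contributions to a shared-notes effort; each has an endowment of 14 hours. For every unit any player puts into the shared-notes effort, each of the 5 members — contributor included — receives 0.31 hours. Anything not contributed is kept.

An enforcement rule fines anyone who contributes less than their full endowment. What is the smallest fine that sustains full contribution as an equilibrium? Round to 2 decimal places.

9.66 hours

Given the others contribute fully, the best deviation is to contribute 0 (any partial contribution still incurs the fine and gives up units whose private return 0.31 is below 1).
Deviating from 14 to 0 saves 14 hours but forfeits the deviator's share of the drop in the shared-notes effort: 0.31 × 14 = 4.34.
So the deviation gain is 14 − 4.34 = 9.66, and the fine must be at least 9.66 hours to wipe it out.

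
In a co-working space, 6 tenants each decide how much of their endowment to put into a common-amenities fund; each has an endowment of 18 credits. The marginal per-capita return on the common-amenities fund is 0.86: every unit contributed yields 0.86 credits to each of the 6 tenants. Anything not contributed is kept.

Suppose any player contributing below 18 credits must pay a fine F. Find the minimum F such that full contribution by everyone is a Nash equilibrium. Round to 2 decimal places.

2.52 credits

Given the others contribute fully, the best deviation is to contribute 0 (any partial contribution still incurs the fine and gives up units whose private return 0.86 is below 1).
Deviating from 18 to 0 saves 18 credits but forfeits the deviator's share of the drop in the common-amenities fund: 0.86 × 18 = 15.48.
So the deviation gain is 18 − 15.48 = 2.52, and the fine must be at least 2.52 credits to wipe it out.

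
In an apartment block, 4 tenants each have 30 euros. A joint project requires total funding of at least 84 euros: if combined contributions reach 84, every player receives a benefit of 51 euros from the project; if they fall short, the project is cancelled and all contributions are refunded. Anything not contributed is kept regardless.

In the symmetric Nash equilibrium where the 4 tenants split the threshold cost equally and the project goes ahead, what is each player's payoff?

60 euros

Equal share of the threshold: 84/4 = 21.
At this profile no one gains by cutting their contribution: any cut drops the total below 84, the project is cancelled, contributions are refunded, and the deviator ends with 30, which is less than 30 − 21 + 51 = 60. Contributing more than 21 just wastes the excess. So contributing exactly 21 is a best response.
Each player's payoff: 30 − 21 + 51 = 60.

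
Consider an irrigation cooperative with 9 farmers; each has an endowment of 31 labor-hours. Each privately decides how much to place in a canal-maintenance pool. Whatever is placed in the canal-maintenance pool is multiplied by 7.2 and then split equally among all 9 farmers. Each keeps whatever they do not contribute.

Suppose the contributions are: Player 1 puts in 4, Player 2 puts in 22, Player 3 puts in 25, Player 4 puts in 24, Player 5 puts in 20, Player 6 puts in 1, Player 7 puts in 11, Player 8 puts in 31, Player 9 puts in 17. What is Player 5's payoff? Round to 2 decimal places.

135.00 labor-hours

Total contributed: 4 + 22 + 25 + 24 + 20 + 1 + 11 + 31 + 17 = 155.
Each receives 7.2 × 155 / 9 = 124.00 from the canal-maintenance pool.
Player 5 keeps 31 − 20 = 11, so Player 5's payoff is 11 + 124.00 = 135.00.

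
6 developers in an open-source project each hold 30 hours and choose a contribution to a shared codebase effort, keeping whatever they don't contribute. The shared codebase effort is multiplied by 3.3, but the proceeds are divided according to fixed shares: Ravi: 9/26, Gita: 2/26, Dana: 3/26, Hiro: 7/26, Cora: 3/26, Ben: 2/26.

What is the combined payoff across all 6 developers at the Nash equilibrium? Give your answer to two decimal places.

A player with share s gets back 3.3·s per unit contributed, so full contribution is dominant for anyone with s > 1/3.3 = 0.3030 and zero contribution is dominant for anyone below.
The only share above 0.3030 is Ravi's 9/26, contributing 30; the remaining 5 contribute 0. Total contributed: 30.
The shared codebase effort pays out 3.3 × 30 = 99.00 in total (split across the unequal shares, but the aggregate is all that matters for the group sum).
The 5 free-riders keep 30 each, adding 150. Group total = 150 + 99.00 = 249.00.

249.00 hours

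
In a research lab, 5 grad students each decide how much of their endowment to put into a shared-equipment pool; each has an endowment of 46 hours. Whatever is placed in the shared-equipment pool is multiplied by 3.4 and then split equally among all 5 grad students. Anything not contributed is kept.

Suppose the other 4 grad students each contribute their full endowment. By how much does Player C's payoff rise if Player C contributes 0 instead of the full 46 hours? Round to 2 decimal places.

14.72 hours

Switching from a contribution of 46 to 0 lets Player C keep an extra 46 hours, but lowers the shared-equipment pool by 46, which costs Player C their own share of that drop: 3.4/5 × 46 = 31.28.
Net gain = 46 − 31.28 = 14.72. The private return per contributed unit (0.6800) is below 1, so free-riding is indeed the best response regardless of what the others do.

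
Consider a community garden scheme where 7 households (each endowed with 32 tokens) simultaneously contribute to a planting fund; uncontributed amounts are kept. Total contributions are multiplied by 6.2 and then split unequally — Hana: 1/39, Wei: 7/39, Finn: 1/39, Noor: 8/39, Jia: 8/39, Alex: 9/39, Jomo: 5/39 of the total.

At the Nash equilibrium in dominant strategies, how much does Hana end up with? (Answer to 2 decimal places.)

For player j, contributing a unit is worthwhile iff 6.2 × (j's share) ≥ 1, i.e. iff j's share is at least 0.1613.
Wei, Noor, Jia and Alex clear that bar, contributing 32 each; the remaining 3 contribute 0. Total contributed: 128.
Hana keeps 32 and receives 6.2 × 128 × 1/39 = 20.35 from the planting fund, for a payoff of 52.35.

52.35 tokens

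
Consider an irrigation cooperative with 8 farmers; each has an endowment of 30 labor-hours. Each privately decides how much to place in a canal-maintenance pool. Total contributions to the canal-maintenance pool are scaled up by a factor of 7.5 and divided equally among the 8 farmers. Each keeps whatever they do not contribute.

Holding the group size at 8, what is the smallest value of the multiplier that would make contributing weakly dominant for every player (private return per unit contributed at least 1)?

A contributed unit returns (multiplier)/8 to its contributor.
This reaches 1 exactly when the multiplier is 8.

8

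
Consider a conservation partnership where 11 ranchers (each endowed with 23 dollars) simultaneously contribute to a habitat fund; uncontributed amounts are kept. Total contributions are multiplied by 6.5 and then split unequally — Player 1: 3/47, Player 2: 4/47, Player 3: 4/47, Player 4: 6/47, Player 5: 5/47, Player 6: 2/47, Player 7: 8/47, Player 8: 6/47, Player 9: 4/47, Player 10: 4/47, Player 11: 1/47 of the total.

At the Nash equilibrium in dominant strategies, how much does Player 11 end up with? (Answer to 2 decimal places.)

For player j, contributing a unit is worthwhile iff 6.5 × (j's share) ≥ 1, i.e. iff j's share is at least 0.1538.
The only share above 0.1538 is Player 7's 8/47, contributing 23; the remaining 10 contribute 0. Total contributed: 23.
Player 11 keeps 23 and receives 6.5 × 23 × 1/47 = 3.18 from the habitat fund, for a payoff of 26.18.

26.18 dollars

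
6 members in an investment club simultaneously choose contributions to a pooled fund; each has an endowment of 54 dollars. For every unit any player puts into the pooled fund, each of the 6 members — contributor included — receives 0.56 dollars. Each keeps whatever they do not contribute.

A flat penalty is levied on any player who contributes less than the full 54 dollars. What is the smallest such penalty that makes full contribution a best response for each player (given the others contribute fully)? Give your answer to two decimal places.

Given the others contribute fully, the best deviation is to contribute 0 (any partial contribution still incurs the fine and gives up units whose private return 0.56 is below 1).
Deviating from 54 to 0 saves 54 dollars but forfeits the deviator's share of the drop in the pooled fund: 0.56 × 54 = 30.24.
So the deviation gain is 54 − 30.24 = 23.76, and the fine must be at least 23.76 dollars to wipe it out.

23.76 dollars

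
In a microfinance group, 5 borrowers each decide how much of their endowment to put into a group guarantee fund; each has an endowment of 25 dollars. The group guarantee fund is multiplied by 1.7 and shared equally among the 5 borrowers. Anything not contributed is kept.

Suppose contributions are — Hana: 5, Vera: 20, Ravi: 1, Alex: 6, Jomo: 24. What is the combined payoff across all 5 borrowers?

Total contributed: 5 + 20 + 1 + 6 + 24 = 56; total kept: 5 × 25 − 56 = 69.
The group guarantee fund pays out 1.7 × 56 = 95.20 in aggregate.
Group total = 69 + 95.20 = 164.20.

164.20 dollars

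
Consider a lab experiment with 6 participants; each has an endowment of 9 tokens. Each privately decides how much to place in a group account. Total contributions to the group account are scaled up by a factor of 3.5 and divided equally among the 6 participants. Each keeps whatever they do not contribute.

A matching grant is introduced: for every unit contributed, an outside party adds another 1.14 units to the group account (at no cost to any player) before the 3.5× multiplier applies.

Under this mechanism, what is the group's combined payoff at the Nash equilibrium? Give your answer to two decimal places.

With the mechanism, a contributed unit returns 3.5 × 2.14 / 6 = 1.2483 per unit of net cost to the contributor — now above 1 — so contributing fully is weakly dominant for every player.
So the Nash equilibrium is full contribution by all 6; the group earns 3.5 × 2.14 × 54 = 404.46.

404.46 tokens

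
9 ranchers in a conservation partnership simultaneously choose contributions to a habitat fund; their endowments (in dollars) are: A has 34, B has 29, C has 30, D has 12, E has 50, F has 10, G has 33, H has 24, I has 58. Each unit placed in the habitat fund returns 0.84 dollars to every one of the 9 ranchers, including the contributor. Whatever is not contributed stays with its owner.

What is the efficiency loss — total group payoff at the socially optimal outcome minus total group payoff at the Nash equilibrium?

1836.80 dollars

The private return per contributed unit is 0.84 < 1 for everyone, so the Nash equilibrium is zero contribution and the group total is Σ E_j = 34 + 29 + 30 + 12 + 50 + 10 + 33 + 24 + 58 = 280.
Each contributed unit returns 7.560 to the group, so the social optimum is full contribution by everyone: group total = 7.560 × 280 = 2116.80.
Efficiency loss = (7.560 − 1) × 280 = 1836.80.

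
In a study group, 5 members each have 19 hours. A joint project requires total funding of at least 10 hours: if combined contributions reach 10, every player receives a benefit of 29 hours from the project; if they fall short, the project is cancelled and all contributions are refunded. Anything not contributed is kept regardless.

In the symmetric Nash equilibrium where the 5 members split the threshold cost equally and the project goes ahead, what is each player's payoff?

46 hours

Equal share of the threshold: 10/5 = 2.
At this profile no one gains by cutting their contribution: any cut drops the total below 10, the project is cancelled, contributions are refunded, and the deviator ends with 19, which is less than 19 − 2 + 29 = 46. Contributing more than 2 just wastes the excess. So contributing exactly 2 is a best response.
Each player's payoff: 19 − 2 + 29 = 46.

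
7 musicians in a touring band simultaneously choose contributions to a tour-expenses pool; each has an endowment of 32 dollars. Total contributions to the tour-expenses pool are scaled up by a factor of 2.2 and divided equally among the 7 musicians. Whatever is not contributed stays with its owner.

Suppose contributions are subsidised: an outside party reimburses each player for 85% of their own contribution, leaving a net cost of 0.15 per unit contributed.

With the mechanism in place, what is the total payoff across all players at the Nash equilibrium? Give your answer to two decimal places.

Under the mechanism each unit contributed yields (2.2/7) / 0.15 = 2.0952 back to its contributor per unit of net cost, which exceeds 1, making full contribution the dominant choice for everyone.
So the Nash equilibrium is full contribution by all 7; the group earns 7 × (32 × 0.85 + 2.2 × 32) = 683.20.

683.20 dollars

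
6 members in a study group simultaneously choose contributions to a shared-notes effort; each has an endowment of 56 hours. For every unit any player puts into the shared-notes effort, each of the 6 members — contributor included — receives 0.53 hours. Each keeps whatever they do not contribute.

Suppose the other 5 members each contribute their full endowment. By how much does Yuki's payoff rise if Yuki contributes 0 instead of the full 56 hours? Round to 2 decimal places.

Switching from a contribution of 56 to 0 lets Yuki keep an extra 56 hours, but lowers the shared-notes effort by 56, which costs Yuki their own share of that drop: 0.53 × 56 = 29.68.
Net gain = 56 − 29.68 = 26.32. The private return per contributed unit (0.53) is below 1, so free-riding is indeed the best response regardless of what the others do.

26.32 hours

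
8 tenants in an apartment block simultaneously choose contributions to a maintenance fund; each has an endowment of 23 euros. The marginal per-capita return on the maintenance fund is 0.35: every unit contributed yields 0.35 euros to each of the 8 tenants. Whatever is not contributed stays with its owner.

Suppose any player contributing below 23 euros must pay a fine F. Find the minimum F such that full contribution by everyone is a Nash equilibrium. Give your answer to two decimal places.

Given the others contribute fully, the best deviation is to contribute 0 (any partial contribution still incurs the fine and gives up units whose private return 0.35 is below 1).
Deviating from 23 to 0 saves 23 euros but forfeits the deviator's share of the drop in the maintenance fund: 0.35 × 23 = 8.05.
So the deviation gain is 23 − 8.05 = 14.95, and the fine must be at least 14.95 euros to wipe it out.

14.95 euros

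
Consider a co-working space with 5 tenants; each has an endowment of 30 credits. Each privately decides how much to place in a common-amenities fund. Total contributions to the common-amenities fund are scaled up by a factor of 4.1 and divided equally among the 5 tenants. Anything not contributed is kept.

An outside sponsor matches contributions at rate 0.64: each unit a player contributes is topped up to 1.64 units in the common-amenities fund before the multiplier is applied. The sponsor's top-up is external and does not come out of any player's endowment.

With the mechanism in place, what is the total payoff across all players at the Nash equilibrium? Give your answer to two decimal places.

1008.60 credits

The effective private return per unit is now 4.1 × 1.64 / 5 = 1.3448 > 1, so every player's dominant strategy flips to full contribution.
So the Nash equilibrium is full contribution by all 5; the group earns 4.1 × 1.64 × 150 = 1008.60.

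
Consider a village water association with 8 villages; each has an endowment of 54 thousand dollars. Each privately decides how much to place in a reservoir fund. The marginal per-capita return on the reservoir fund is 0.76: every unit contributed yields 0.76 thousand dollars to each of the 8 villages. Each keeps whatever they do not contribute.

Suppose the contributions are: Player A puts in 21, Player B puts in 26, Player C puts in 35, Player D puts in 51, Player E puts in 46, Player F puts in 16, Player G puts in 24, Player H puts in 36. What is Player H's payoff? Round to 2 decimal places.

211.80 thousand dollars

Total contributed: 21 + 26 + 35 + 51 + 46 + 16 + 24 + 36 = 255.
Each receives 0.76 × 255 = 193.80 from the reservoir fund.
Player H keeps 54 − 36 = 18, so Player H's payoff is 18 + 193.80 = 211.80.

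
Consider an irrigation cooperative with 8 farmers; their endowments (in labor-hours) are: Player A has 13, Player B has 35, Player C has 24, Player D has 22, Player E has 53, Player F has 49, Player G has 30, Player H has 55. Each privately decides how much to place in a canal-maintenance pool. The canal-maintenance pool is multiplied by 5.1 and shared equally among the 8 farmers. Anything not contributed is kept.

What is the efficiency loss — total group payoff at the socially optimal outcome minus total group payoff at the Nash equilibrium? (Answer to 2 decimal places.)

1152.10 labor-hours

The private return per contributed unit is 5.1/8 = 0.6375 < 1 for every player regardless of endowment, so the Nash equilibrium is zero contribution and the group total is Σ E_j = 13 + 35 + 24 + 22 + 53 + 49 + 30 + 55 = 281.
Each contributed unit returns 5.100 to the group, so the social optimum is full contribution by everyone: group total = 5.100 × 281 = 1433.10.
Efficiency loss = (5.100 − 1) × 281 = 1152.10.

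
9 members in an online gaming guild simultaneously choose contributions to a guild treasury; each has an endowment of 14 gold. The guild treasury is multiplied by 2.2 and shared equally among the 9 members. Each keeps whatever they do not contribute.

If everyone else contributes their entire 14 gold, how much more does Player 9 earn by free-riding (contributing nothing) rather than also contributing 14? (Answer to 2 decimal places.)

10.58 gold

Switching from a contribution of 14 to 0 lets Player 9 keep an extra 14 gold, but lowers the guild treasury by 14, which costs Player 9 their own share of that drop: 2.2/9 × 14 = 3.42.
Net gain = 14 − 3.42 = 10.58. The private return per contributed unit (0.2444) is below 1, so free-riding is indeed the best response regardless of what the others do.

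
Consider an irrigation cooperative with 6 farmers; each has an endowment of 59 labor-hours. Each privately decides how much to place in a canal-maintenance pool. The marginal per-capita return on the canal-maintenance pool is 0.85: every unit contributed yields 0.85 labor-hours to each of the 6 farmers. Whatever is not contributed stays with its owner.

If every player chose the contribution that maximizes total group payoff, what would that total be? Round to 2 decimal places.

1805.40 labor-hours

Each contributed unit returns 5.100 to the group as a whole (0.85 to each of 6 players), which exceeds 1, so the social optimum is full contribution: group total = 5.100 × 354 = 1805.40.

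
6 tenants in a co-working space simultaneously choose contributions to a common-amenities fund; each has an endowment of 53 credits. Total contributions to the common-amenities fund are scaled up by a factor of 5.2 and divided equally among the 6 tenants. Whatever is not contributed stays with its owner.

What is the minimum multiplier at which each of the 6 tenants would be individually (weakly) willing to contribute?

6

A contributed unit returns (multiplier)/6 to its contributor.
This reaches 1 exactly when the multiplier is 6.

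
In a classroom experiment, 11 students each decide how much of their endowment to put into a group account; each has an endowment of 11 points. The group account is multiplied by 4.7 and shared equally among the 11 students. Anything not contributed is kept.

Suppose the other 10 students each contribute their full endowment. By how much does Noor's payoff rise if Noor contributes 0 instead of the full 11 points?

Switching from a contribution of 11 to 0 lets Noor keep an extra 11 points, but lowers the group account by 11, which costs Noor their own share of that drop: 4.7/11 × 11 = 4.70.
Net gain = 11 − 4.70 = 6.30. The private return per contributed unit (0.4273) is below 1, so free-riding is indeed the best response regardless of what the others do.

6.30 points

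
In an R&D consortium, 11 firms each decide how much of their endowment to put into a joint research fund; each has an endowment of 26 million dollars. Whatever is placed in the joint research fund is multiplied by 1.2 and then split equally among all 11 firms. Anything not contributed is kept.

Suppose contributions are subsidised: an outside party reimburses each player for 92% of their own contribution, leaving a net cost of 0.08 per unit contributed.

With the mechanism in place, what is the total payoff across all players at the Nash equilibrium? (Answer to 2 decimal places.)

606.32 million dollars

With the mechanism, a contributed unit returns (1.2/11) / 0.08 = 1.3636 per unit of net cost to the contributor — now above 1 — so contributing fully is weakly dominant for every player.
At the Nash equilibrium everyone contributes 26. Group total payoff = 11 × (26 × 0.92 + 1.2 × 26) = 606.32.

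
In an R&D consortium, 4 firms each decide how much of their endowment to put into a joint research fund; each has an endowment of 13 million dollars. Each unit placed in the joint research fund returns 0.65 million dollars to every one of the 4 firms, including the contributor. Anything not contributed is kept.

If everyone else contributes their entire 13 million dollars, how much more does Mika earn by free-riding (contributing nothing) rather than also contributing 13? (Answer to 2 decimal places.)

Switching from a contribution of 13 to 0 lets Mika keep an extra 13 million dollars, but lowers the joint research fund by 13, which costs Mika their own share of that drop: 0.65 × 13 = 8.45.
Net gain = 13 − 8.45 = 4.55. The private return per contributed unit (0.65) is below 1, so free-riding is indeed the best response regardless of what the others do.

4.55 million dollars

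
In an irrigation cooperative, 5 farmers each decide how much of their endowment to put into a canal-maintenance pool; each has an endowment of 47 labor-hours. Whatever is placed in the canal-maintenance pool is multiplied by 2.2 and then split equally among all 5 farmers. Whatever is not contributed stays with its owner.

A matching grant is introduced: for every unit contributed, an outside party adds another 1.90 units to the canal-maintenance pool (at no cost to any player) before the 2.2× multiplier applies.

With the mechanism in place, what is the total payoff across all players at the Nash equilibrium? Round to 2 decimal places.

1499.30 labor-hours

Under the mechanism each unit contributed yields 2.2 × 2.90 / 5 = 1.2760 back to its contributor per unit of net cost, which exceeds 1, making full contribution the dominant choice for everyone.
At the Nash equilibrium everyone contributes 47. Group total payoff = 2.2 × 2.90 × 235 = 1499.30.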